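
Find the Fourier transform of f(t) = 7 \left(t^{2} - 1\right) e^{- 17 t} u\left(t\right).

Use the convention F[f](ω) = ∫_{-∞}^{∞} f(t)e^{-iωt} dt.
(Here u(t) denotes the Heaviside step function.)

F(ω) = \frac{7 \left(2 i \omega - \left(i \omega + 17\right)^{3} + 34\right)}{\left(i \omega + 17\right)^{4}}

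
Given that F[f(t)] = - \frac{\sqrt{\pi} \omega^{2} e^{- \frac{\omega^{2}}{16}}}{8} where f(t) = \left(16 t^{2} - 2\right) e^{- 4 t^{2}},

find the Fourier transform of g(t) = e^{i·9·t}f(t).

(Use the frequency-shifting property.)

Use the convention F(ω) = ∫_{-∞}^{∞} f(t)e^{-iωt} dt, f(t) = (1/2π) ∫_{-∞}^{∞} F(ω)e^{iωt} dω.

F[g](ω) = - \frac{\sqrt{\pi} \left(\omega - 9\right)^{2} e^{- \frac{\left(\omega - 9\right)^{2}}{16}}}{8}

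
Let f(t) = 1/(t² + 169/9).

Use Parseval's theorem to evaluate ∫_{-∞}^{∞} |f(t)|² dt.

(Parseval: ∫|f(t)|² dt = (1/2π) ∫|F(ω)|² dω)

∫|f(t)|² dt = \frac{27 \pi}{4394}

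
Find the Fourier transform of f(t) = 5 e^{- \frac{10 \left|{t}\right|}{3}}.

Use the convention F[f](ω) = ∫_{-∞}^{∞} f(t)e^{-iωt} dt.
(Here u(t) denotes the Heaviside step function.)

F(ω) = \frac{300}{9 \omega^{2} + 100}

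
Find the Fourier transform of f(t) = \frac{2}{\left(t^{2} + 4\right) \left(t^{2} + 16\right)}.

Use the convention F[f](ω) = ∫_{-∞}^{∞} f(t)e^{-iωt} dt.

F(ω) = \frac{\pi \left(2 e^{2 \left|{\omega}\right|} - 1\right) e^{- 4 \left|{\omega}\right|}}{24}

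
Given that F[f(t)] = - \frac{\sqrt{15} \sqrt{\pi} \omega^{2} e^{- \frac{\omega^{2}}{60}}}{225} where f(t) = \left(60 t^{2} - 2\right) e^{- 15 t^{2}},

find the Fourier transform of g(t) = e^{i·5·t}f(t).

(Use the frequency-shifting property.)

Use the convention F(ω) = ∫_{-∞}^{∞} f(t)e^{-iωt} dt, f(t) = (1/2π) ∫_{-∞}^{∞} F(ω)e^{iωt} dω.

F[g](ω) = - \frac{\sqrt{15} \sqrt{\pi} \left(\omega - 5\right)^{2} e^{- \frac{\left(\omega - 5\right)^{2}}{60}}}{225}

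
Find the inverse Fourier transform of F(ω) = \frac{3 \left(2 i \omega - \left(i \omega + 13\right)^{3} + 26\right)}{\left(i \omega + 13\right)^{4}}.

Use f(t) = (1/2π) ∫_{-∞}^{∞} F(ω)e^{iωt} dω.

f(t) = 3 \left(t^{2} - 1\right) e^{- 13 t} u\left(t\right)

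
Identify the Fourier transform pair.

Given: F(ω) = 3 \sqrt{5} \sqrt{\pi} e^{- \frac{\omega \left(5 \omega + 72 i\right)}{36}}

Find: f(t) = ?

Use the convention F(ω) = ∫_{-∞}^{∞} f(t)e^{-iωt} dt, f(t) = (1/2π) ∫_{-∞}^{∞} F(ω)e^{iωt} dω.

f(t) = 9 e^{- \frac{9 \left(t - 2\right)^{2}}{5}}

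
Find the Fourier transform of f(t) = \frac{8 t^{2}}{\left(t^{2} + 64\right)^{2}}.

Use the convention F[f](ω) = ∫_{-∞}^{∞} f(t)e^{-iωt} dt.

F(ω) = \frac{\pi \left(1 - 8 \left|{\omega}\right|\right) e^{- 8 \left|{\omega}\right|}}{2}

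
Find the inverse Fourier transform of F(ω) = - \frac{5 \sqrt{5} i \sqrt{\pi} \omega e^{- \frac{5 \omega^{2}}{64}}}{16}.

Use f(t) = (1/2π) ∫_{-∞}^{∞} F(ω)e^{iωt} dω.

f(t) = 8 t e^{- \frac{16 t^{2}}{5}}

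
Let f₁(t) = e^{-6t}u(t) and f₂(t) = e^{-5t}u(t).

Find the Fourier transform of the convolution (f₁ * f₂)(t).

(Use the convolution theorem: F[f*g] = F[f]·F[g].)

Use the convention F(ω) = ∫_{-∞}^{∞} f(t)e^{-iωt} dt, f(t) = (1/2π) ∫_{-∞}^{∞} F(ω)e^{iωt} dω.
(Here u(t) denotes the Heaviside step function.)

F[f₁*f₂](ω) = \frac{1}{\left(i \omega + 5\right) \left(i \omega + 6\right)}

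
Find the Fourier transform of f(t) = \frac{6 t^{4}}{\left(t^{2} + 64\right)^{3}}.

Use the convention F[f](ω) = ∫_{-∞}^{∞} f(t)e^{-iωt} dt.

F(ω) = \frac{3 \pi \left(64 \omega^{2} - 40 \left|{\omega}\right| + 3\right) e^{- 8 \left|{\omega}\right|}}{32}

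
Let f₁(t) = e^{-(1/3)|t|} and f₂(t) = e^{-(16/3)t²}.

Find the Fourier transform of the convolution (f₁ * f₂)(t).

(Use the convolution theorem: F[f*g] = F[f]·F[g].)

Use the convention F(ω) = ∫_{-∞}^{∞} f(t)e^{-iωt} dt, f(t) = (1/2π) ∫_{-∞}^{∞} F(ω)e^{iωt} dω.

F[f₁*f₂](ω) = \frac{3 \sqrt{3} \sqrt{\pi} e^{- \frac{3 \omega^{2}}{64}}}{2 \left(9 \omega^{2} + 1\right)}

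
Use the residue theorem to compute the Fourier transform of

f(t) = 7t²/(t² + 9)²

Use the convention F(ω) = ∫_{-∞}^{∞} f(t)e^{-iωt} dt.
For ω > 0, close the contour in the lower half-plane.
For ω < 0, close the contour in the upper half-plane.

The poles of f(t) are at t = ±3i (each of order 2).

Let g(z) = f(z)e^{-iωz}; for large |z| the factor e^{-iωz} decays in the lower half-plane when ω > 0 and in the upper half-plane when ω < 0.

Case ω > 0 (lower half-plane, clockwise contour ⇒ F(ω) = -2πi·ΣRes):
  Res_{z = - 3 i} g(z) = \frac{7 i \left(1 - 3 \omega\right) e^{- 3 \omega}}{12} (pole of order 2)
  F(ω) = -2πi·ΣRes = \frac{7 \pi \left(1 - 3 \omega\right) e^{- 3 \omega}}{6}

Case ω < 0 (upper half-plane, counterclockwise contour ⇒ F(ω) = +2πi·ΣRes):
  Res_{z = 3 i} g(z) = \frac{7 i \left(- 3 \omega - 1\right) e^{3 \omega}}{12} (pole of order 2)
  F(ω) = 2πi·ΣRes = \frac{7 \pi \left(3 \omega + 1\right) e^{3 \omega}}{6}

Both cases combine into a single formula in |ω|:

F(ω) = \frac{7 \pi \left(1 - 3 \left|{\omega}\right|\right) e^{- 3 \left|{\omega}\right|}}{6}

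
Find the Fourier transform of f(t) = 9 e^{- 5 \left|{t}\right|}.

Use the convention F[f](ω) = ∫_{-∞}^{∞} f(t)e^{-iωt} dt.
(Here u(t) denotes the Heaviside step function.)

F(ω) = \frac{90}{\omega^{2} + 25}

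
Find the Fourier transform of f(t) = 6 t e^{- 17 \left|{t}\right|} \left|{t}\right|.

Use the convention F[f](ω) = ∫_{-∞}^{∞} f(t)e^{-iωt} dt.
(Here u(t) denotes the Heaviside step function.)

F(ω) = \frac{24 i \omega \left(\omega^{2} - 867\right)}{\left(\omega^{2} + 289\right)^{3}}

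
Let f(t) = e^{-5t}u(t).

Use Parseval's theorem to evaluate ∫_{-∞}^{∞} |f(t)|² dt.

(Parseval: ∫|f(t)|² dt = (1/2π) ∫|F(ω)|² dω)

∫|f(t)|² dt = \frac{1}{10}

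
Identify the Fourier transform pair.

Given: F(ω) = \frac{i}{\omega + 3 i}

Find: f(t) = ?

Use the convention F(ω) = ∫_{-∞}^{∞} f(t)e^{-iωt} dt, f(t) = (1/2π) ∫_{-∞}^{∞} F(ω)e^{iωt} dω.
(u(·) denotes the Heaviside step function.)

f(t) = e^{3 t} u\left(- t\right)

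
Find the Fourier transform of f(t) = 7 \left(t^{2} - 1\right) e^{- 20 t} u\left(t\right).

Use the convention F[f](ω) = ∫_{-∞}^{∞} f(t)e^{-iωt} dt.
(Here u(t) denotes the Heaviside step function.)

F(ω) = \frac{7 \left(2 i \omega - \left(i \omega + 20\right)^{3} + 40\right)}{\left(i \omega + 20\right)^{4}}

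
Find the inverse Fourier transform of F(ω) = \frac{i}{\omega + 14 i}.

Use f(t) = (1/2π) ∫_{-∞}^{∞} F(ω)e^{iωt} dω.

f(t) = e^{14 t} u\left(- t\right)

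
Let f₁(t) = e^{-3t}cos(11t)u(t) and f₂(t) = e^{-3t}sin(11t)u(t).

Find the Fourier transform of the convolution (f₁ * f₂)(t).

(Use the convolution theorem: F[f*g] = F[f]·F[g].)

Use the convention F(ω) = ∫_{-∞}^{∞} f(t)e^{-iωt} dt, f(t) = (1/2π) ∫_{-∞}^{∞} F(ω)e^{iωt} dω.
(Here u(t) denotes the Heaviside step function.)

F[f₁*f₂](ω) = \frac{11 \left(i \omega + 3\right)}{\left(\left(i \omega + 3\right)^{2} + 121\right)^{2}}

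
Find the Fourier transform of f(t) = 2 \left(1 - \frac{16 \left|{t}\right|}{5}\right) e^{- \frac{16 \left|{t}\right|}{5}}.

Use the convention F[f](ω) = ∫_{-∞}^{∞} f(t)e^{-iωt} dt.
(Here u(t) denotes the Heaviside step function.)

F(ω) = \frac{16000 \omega^{2}}{\left(25 \omega^{2} + 256\right)^{2}}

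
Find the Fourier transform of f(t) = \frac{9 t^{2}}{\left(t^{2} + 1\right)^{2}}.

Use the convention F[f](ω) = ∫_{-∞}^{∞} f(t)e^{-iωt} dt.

F(ω) = \frac{9 \pi \left(1 - \left|{\omega}\right|\right) e^{- \left|{\omega}\right|}}{2}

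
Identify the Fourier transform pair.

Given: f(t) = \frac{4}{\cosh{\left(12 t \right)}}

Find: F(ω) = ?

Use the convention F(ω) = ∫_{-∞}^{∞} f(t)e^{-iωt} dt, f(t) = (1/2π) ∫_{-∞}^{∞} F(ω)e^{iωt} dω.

F(ω) = \frac{\pi}{3 \cosh{\left(\frac{\pi \omega}{24} \right)}}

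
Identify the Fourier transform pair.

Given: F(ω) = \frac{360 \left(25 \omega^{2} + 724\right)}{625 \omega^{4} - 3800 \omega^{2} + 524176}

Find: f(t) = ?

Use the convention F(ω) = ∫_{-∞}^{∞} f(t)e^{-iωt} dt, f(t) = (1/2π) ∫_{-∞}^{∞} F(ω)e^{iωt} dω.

f(t) = 2 e^{- \frac{18 \left|{t}\right|}{5}} \cos{\left(4 t \right)}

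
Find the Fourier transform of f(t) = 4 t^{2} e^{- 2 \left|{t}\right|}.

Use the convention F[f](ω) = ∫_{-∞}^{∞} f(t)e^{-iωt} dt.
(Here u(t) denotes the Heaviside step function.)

F(ω) = \frac{32 \left(4 - 3 \omega^{2}\right)}{\left(\omega^{2} + 4\right)^{3}}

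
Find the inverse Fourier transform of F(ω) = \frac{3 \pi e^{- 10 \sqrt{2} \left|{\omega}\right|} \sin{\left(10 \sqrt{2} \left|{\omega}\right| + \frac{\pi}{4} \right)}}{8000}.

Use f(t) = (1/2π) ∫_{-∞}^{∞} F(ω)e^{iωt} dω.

f(t) = \frac{3}{t^{4} + 160000}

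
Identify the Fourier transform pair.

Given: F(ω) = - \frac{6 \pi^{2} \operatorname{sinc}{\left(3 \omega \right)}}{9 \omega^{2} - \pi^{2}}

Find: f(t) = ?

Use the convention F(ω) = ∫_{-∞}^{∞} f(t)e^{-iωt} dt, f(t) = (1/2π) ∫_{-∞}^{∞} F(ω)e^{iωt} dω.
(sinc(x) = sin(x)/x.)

f(t) = 2 \left(\begin{cases} \cos^{2}{\left(\frac{\pi t}{6} \right)} & \text{for}\: \left|{t}\right| < 3 \\0 & \text{otherwise} \end{cases}\right)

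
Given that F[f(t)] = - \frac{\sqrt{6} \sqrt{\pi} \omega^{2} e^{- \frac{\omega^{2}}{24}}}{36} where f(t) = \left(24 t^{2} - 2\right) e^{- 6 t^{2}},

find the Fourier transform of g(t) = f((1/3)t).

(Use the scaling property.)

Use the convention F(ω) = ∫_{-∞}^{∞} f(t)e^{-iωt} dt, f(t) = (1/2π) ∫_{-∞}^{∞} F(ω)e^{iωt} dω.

F[g](ω) = - \frac{3 \sqrt{6} \sqrt{\pi} \omega^{2} e^{- \frac{3 \omega^{2}}{8}}}{4}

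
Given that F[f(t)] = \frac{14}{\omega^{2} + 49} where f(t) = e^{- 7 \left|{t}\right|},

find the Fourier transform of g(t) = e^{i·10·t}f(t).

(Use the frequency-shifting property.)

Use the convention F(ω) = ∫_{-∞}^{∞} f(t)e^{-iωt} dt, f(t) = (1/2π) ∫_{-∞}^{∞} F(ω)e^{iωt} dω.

F[g](ω) = \frac{14}{\left(\omega - 10\right)^{2} + 49}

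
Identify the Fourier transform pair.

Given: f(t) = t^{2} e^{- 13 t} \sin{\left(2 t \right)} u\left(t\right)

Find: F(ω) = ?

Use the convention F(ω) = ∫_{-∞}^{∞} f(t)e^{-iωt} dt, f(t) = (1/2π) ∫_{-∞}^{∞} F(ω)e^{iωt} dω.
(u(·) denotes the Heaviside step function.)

F(ω) = \frac{4 \left(3 \left(i \omega + 13\right)^{2} - 4\right)}{\left(\left(i \omega + 13\right)^{2} + 4\right)^{3}}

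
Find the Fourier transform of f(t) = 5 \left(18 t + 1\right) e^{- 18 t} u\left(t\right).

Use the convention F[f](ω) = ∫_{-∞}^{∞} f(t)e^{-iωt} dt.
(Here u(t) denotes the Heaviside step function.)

F(ω) = \frac{5 \left(- i \omega - 36\right)}{\omega^{2} - 36 i \omega - 324}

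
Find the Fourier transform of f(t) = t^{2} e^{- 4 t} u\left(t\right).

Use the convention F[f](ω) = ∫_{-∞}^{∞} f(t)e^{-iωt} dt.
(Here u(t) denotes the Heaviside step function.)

F(ω) = \frac{2}{\left(i \omega + 4\right)^{3}}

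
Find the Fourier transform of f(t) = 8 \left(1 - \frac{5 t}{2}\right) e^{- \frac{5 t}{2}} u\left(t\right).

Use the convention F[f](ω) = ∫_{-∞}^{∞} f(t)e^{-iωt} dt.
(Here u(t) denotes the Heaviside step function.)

F(ω) = \frac{32 i \omega}{- 4 \omega^{2} + 20 i \omega + 25}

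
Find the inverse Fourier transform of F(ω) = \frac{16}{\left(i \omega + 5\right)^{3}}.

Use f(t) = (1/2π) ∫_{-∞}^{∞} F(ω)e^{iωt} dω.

f(t) = 8 t^{2} e^{- 5 t} u\left(t\right)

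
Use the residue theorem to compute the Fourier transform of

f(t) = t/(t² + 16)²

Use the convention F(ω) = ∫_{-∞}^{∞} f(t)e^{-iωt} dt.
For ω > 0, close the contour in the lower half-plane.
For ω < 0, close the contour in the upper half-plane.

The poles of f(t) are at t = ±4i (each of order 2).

Let g(z) = f(z)e^{-iωz}; for large |z| the factor e^{-iωz} decays in the lower half-plane when ω > 0 and in the upper half-plane when ω < 0.

Case ω > 0 (lower half-plane, clockwise contour ⇒ F(ω) = -2πi·ΣRes):
  Res_{z = - 4 i} g(z) = \frac{\omega e^{- 4 \omega}}{16} (pole of order 2)
  F(ω) = -2πi·ΣRes = - \frac{i \pi \omega e^{- 4 \omega}}{8}

Case ω < 0 (upper half-plane, counterclockwise contour ⇒ F(ω) = +2πi·ΣRes):
  Res_{z = 4 i} g(z) = - \frac{\omega e^{4 \omega}}{16} (pole of order 2)
  F(ω) = 2πi·ΣRes = - \frac{i \pi \omega e^{4 \omega}}{8}

Both cases combine into a single formula in |ω|:

F(ω) = - \frac{i \pi \omega e^{- 4 \left|{\omega}\right|}}{8}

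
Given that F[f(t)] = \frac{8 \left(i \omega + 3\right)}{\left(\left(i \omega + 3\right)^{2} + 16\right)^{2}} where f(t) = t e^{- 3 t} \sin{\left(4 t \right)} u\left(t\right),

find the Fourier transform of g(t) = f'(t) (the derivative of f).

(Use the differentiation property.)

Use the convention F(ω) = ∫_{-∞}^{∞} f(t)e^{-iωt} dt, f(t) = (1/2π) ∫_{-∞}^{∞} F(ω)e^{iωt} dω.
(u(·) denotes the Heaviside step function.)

F[g](ω) = \frac{8 i \omega \left(i \omega + 3\right)}{\left(\left(i \omega + 3\right)^{2} + 16\right)^{2}}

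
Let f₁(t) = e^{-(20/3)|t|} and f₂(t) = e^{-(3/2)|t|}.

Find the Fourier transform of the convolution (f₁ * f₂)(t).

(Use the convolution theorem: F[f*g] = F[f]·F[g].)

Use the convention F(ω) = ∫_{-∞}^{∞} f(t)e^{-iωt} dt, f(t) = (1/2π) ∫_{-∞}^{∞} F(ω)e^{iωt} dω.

F[f₁*f₂](ω) = \frac{1440}{36 \omega^{4} + 1681 \omega^{2} + 3600}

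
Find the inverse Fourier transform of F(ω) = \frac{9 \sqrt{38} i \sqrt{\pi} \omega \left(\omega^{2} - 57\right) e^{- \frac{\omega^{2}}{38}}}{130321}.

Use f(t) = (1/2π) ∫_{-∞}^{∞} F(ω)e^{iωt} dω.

f(t) = 9 t^{3} e^{- \frac{19 t^{2}}{2}}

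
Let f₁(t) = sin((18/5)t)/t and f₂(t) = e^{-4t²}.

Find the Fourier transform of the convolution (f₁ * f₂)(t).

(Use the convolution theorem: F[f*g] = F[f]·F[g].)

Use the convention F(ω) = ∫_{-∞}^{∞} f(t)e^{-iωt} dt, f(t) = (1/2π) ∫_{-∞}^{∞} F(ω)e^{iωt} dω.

F[f₁*f₂](ω) = \begin{cases} \frac{\pi^{\frac{3}{2}} e^{- \frac{\omega^{2}}{16}}}{2} & \text{for}\: \omega > - \frac{18}{5} \wedge \omega < \frac{18}{5} \\0 & \text{otherwise} \end{cases}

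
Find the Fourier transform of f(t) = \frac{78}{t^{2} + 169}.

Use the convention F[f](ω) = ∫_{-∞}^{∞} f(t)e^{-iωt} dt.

F(ω) = 6 \pi e^{- 13 \left|{\omega}\right|}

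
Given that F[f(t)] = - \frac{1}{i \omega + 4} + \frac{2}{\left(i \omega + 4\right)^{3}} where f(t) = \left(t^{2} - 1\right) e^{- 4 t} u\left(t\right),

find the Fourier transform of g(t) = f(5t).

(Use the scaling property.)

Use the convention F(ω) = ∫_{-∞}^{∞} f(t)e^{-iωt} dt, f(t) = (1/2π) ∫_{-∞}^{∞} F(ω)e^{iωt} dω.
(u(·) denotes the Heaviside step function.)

F[g](ω) = \frac{50 i \omega - \left(i \omega + 20\right)^{3} + 1000}{\left(i \omega + 20\right)^{4}}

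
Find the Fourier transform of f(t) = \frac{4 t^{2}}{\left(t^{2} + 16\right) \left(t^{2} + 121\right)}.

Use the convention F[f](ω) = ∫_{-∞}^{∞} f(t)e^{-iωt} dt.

F(ω) = \frac{4 \pi \left(11 - 4 e^{7 \left|{\omega}\right|}\right) e^{- 11 \left|{\omega}\right|}}{105}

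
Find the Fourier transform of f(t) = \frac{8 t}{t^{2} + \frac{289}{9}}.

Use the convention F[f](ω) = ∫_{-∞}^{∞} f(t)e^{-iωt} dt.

F(ω) = - 8 i \pi e^{- \frac{17 \left|{\omega}\right|}{3}} \operatorname{sign}{\left(\omega \right)}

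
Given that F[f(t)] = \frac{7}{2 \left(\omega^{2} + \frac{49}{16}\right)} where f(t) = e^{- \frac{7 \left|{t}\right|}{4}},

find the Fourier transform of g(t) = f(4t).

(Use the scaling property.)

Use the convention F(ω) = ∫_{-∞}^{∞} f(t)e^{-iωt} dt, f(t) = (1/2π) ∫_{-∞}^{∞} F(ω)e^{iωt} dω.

F[g](ω) = \frac{14}{\omega^{2} + 49}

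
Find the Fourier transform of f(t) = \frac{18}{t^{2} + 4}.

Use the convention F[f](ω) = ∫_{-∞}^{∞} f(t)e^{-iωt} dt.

F(ω) = 9 \pi e^{- 2 \left|{\omega}\right|}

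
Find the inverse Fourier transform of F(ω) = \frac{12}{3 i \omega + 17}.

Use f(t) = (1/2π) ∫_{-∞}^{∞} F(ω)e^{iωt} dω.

f(t) = 4 e^{- \frac{17 t}{3}} u\left(t\right)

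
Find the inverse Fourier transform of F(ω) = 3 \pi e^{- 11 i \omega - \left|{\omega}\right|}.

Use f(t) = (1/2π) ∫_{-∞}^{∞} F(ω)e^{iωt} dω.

f(t) = \frac{3}{\left(t - 11\right)^{2} + 1}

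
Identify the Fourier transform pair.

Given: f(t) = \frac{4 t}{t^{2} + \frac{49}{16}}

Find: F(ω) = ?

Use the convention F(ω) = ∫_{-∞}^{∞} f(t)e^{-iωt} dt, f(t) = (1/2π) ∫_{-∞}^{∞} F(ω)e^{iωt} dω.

F(ω) = - 4 i \pi e^{- \frac{7 \left|{\omega}\right|}{4}} \operatorname{sign}{\left(\omega \right)}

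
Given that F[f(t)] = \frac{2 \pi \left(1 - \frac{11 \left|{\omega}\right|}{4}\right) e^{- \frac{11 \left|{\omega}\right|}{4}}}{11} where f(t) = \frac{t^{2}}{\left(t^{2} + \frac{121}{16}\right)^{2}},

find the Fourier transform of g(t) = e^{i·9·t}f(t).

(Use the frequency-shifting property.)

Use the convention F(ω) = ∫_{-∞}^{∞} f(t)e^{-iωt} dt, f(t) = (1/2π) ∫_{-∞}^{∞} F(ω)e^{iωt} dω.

F[g](ω) = \frac{\pi \left(4 - 11 \left|{\omega - 9}\right|\right) e^{- \frac{11 \left|{\omega - 9}\right|}{4}}}{22}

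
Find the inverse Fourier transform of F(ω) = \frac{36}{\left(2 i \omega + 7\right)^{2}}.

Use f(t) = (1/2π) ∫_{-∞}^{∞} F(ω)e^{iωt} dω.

f(t) = 9 t e^{- \frac{7 t}{2}} u\left(t\right)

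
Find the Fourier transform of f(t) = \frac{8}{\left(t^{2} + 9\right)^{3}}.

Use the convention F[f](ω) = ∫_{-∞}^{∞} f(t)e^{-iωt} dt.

F(ω) = \frac{\pi \left(3 \omega^{2} + 3 \left|{\omega}\right| + 1\right) e^{- 3 \left|{\omega}\right|}}{81}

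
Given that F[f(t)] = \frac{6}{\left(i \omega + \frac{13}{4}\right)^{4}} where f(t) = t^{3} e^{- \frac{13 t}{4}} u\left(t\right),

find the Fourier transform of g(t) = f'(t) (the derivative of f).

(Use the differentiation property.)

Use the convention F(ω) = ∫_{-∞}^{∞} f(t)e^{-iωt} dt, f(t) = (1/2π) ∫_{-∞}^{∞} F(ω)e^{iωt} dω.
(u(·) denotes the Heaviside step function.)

F[g](ω) = \frac{1536 i \omega}{\left(4 i \omega + 13\right)^{4}}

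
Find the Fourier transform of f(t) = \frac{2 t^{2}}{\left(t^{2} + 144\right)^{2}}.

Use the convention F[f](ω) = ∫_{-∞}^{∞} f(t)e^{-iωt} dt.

F(ω) = \frac{\pi \left(1 - 12 \left|{\omega}\right|\right) e^{- 12 \left|{\omega}\right|}}{12}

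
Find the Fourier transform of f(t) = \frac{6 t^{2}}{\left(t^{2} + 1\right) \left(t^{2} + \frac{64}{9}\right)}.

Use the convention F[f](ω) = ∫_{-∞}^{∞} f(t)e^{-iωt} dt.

F(ω) = - \frac{54 \pi e^{- \left|{\omega}\right|}}{55} + \frac{144 \pi e^{- \frac{8 \left|{\omega}\right|}{3}}}{55}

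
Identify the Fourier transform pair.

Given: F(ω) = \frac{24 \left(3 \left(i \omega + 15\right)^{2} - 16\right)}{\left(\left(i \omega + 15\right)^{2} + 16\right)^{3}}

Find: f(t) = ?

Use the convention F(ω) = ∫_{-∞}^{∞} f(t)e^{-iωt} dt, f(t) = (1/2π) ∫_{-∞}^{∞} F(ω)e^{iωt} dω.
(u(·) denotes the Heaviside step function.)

f(t) = 3 t^{2} e^{- 15 t} \sin{\left(4 t \right)} u\left(t\right)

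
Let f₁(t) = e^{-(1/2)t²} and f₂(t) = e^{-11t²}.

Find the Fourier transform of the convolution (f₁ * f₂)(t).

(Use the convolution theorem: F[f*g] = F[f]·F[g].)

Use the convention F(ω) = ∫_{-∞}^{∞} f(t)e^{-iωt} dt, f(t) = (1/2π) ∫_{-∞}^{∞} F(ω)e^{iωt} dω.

F[f₁*f₂](ω) = \frac{\sqrt{22} \pi e^{- \frac{23 \omega^{2}}{44}}}{11}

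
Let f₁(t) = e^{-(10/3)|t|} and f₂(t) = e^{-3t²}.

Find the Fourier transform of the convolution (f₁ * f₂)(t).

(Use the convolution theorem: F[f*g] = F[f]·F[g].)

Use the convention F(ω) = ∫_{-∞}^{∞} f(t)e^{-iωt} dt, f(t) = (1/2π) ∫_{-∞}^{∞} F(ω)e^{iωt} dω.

F[f₁*f₂](ω) = \frac{20 \sqrt{3} \sqrt{\pi} e^{- \frac{\omega^{2}}{12}}}{9 \omega^{2} + 100}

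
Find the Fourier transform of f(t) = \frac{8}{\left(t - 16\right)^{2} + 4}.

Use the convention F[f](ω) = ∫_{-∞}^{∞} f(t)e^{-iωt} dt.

F(ω) = 4 \pi e^{- 16 i \omega - 2 \left|{\omega}\right|}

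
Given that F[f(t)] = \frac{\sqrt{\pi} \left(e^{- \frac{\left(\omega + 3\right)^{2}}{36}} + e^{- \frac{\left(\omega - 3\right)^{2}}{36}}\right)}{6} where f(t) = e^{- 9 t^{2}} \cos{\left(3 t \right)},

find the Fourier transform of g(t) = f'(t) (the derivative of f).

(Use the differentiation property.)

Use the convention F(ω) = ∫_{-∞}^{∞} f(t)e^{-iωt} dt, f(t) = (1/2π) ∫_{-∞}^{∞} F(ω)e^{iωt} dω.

F[g](ω) = \frac{i \sqrt{\pi} \omega \left(e^{\frac{\omega}{3}} + 1\right) e^{- \frac{\omega^{2}}{36} - \frac{\omega}{6} - \frac{1}{4}}}{6}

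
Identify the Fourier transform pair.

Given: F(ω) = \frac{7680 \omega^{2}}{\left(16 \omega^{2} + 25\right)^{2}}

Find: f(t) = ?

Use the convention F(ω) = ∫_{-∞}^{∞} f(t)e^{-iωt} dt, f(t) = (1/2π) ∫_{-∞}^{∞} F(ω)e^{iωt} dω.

f(t) = 6 \left(1 - \frac{5 \left|{t}\right|}{4}\right) e^{- \frac{5 \left|{t}\right|}{4}}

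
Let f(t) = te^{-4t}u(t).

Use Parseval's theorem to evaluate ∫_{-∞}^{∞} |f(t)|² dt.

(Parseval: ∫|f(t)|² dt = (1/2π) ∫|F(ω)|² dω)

∫|f(t)|² dt = \frac{1}{256}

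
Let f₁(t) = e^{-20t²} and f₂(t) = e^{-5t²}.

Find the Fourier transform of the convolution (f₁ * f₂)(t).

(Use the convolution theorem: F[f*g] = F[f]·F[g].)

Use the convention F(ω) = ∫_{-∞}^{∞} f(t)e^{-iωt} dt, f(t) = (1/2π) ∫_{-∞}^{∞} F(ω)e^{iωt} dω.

F[f₁*f₂](ω) = \frac{\pi e^{- \frac{\omega^{2}}{16}}}{10}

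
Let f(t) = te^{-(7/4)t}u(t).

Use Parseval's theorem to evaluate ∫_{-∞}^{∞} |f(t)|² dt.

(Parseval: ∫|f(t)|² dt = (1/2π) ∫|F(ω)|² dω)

∫|f(t)|² dt = \frac{16}{343}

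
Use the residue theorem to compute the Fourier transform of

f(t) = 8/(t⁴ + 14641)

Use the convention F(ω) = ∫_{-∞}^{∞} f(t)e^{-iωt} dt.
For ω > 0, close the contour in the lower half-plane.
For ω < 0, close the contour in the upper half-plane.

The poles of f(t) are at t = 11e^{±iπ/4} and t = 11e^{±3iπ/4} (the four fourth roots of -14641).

Let g(z) = f(z)e^{-iωz}; for large |z| the factor e^{-iωz} decays in the lower half-plane when ω > 0 and in the upper half-plane when ω < 0.

Case ω > 0 (lower half-plane, clockwise contour ⇒ F(ω) = -2πi·ΣRes):
  Res_{z = - \frac{11 \sqrt{2}}{2} - \frac{11 \sqrt{2} i}{2}} g(z) = \frac{\sqrt{2} \left(1 + i\right) e^{\frac{11 \sqrt{2} \omega \left(-1 + i\right)}{2}}}{1331}
  Res_{z = \frac{11 \sqrt{2}}{2} - \frac{11 \sqrt{2} i}{2}} g(z) = \frac{\sqrt{2} \left(-1 + i\right) e^{- \frac{11 \sqrt{2} \omega \left(1 + i\right)}{2}}}{1331}
  F(ω) = -2πi·ΣRes = \frac{2 \sqrt{2} \pi \left(\left(1 - i\right) e^{11 \sqrt{2} i \omega} + 1 + i\right) e^{- \frac{11 \sqrt{2} \omega \left(1 + i\right)}{2}}}{1331} = \frac{8 \pi e^{- \frac{11 \sqrt{2} \omega}{2}} \sin{\left(\frac{11 \sqrt{2} \omega}{2} + \frac{\pi}{4} \right)}}{1331}

Case ω < 0 (upper half-plane, counterclockwise contour ⇒ F(ω) = +2πi·ΣRes):
  Res_{z = \frac{11 \sqrt{2}}{2} + \frac{11 \sqrt{2} i}{2}} g(z) = - \frac{\sqrt{2} \left(1 + i\right) e^{\frac{11 \sqrt{2} \omega \left(1 - i\right)}{2}}}{1331}
  Res_{z = - \frac{11 \sqrt{2}}{2} + \frac{11 \sqrt{2} i}{2}} g(z) = \frac{\sqrt{2} \left(1 - i\right) e^{\frac{11 \sqrt{2} \omega \left(1 + i\right)}{2}}}{1331}
  F(ω) = 2πi·ΣRes = - \frac{2 \sqrt{2} i \pi \left(\left(1 + i\right) e^{\frac{11 \sqrt{2} \omega \left(1 - i\right)}{2}} - \left(1 - i\right) e^{\frac{11 \sqrt{2} \omega \left(1 + i\right)}{2}}\right)}{1331} = \frac{8 \pi e^{\frac{11 \sqrt{2} \omega}{2}} \cos{\left(\frac{11 \sqrt{2} \omega}{2} + \frac{\pi}{4} \right)}}{1331}

Both cases combine into a single formula in |ω|:

F(ω) = \frac{8 \pi e^{- \frac{11 \sqrt{2} \left|{\omega}\right|}{2}} \sin{\left(\frac{11 \sqrt{2} \left|{\omega}\right|}{2} + \frac{\pi}{4} \right)}}{1331}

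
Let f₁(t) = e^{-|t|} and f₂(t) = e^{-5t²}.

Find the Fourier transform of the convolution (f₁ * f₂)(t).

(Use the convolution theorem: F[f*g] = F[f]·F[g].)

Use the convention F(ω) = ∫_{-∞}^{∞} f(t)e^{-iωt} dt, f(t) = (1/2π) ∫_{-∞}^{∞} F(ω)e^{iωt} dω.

F[f₁*f₂](ω) = \frac{2 \sqrt{5} \sqrt{\pi} e^{- \frac{\omega^{2}}{20}}}{5 \left(\omega^{2} + 1\right)}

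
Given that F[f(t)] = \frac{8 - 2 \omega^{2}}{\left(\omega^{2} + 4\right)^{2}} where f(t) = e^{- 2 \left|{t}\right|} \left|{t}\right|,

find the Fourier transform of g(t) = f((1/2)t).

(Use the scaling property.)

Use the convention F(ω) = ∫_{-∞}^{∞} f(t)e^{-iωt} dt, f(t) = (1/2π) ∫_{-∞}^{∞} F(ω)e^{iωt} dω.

F[g](ω) = \frac{1 - \omega^{2}}{\left(\omega^{2} + 1\right)^{2}}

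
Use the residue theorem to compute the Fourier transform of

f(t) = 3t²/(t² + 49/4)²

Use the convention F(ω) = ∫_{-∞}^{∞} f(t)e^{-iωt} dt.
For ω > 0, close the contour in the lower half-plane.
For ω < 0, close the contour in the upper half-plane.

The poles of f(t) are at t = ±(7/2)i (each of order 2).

Let g(z) = f(z)e^{-iωz}; for large |z| the factor e^{-iωz} decays in the lower half-plane when ω > 0 and in the upper half-plane when ω < 0.

Case ω > 0 (lower half-plane, clockwise contour ⇒ F(ω) = -2πi·ΣRes):
  Res_{z = - \frac{7 i}{2}} g(z) = \frac{3 i \left(2 - 7 \omega\right) e^{- \frac{7 \omega}{2}}}{28} (pole of order 2)
  F(ω) = -2πi·ΣRes = \frac{3 \pi \left(2 - 7 \omega\right) e^{- \frac{7 \omega}{2}}}{14}

Case ω < 0 (upper half-plane, counterclockwise contour ⇒ F(ω) = +2πi·ΣRes):
  Res_{z = \frac{7 i}{2}} g(z) = \frac{3 i \left(- 7 \omega - 2\right) e^{\frac{7 \omega}{2}}}{28} (pole of order 2)
  F(ω) = 2πi·ΣRes = \frac{3 \pi \left(7 \omega + 2\right) e^{\frac{7 \omega}{2}}}{14}

Both cases combine into a single formula in |ω|:

F(ω) = \frac{3 \pi \left(2 - 7 \left|{\omega}\right|\right) e^{- \frac{7 \left|{\omega}\right|}{2}}}{14}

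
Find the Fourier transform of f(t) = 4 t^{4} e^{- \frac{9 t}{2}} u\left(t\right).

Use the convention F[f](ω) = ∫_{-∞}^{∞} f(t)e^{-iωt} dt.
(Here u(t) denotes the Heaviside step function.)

F(ω) = \frac{3072}{\left(2 i \omega + 9\right)^{5}}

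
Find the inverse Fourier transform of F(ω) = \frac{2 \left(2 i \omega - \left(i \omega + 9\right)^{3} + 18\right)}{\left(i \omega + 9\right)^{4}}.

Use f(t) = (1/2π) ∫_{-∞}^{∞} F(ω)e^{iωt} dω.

f(t) = 2 \left(t^{2} - 1\right) e^{- 9 t} u\left(t\right)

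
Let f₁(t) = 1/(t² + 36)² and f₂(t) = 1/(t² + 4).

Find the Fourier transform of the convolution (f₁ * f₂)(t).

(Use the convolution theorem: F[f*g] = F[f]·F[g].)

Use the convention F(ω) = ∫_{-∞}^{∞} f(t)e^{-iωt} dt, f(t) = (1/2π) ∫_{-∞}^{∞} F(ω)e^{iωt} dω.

F[f₁*f₂](ω) = \frac{\pi^{2} \left(6 \left|{\omega}\right| + 1\right) e^{- 8 \left|{\omega}\right|}}{864}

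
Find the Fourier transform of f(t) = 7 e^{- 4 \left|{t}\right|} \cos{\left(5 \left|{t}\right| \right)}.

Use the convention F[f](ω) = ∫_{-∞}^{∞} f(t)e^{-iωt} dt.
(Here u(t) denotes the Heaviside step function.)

F(ω) = \frac{56 \left(\omega^{2} + 41\right)}{\omega^{4} - 18 \omega^{2} + 1681}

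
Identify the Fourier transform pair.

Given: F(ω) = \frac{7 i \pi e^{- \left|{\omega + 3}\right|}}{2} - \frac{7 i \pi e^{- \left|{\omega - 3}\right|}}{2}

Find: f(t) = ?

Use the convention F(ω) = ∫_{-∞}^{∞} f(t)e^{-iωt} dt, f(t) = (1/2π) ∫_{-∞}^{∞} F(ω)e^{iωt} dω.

f(t) = \frac{7 \sin{\left(3 t \right)}}{t^{2} + 1}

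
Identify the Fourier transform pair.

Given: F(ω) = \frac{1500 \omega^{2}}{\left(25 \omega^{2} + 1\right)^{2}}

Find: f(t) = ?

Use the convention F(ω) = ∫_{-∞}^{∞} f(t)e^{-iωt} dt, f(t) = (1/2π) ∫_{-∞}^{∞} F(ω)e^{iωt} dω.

f(t) = 3 \left(1 - \frac{\left|{t}\right|}{5}\right) e^{- \frac{\left|{t}\right|}{5}}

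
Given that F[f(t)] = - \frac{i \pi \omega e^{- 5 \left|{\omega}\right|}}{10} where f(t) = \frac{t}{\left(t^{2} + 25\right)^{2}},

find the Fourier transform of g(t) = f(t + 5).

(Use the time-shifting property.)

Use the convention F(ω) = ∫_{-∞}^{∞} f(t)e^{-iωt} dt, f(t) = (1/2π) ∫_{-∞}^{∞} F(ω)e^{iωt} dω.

F[g](ω) = - \frac{i \pi \omega e^{5 i \omega - 5 \left|{\omega}\right|}}{10}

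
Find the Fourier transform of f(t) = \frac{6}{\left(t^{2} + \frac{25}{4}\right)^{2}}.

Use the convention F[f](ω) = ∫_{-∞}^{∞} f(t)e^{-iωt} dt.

F(ω) = \frac{12 \pi \left(5 \left|{\omega}\right| + 2\right) e^{- \frac{5 \left|{\omega}\right|}{2}}}{125}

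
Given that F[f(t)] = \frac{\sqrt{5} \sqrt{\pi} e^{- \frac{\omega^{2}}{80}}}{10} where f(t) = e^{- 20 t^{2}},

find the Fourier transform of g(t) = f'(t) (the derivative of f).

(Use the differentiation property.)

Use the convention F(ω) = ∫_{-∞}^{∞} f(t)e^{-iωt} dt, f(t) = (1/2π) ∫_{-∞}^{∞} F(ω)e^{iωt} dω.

F[g](ω) = \frac{\sqrt{5} i \sqrt{\pi} \omega e^{- \frac{\omega^{2}}{80}}}{10}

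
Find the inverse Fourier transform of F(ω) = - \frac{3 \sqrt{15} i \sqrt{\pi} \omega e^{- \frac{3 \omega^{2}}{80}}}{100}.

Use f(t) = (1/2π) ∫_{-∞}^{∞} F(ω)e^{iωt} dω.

f(t) = 4 t e^{- \frac{20 t^{2}}{3}}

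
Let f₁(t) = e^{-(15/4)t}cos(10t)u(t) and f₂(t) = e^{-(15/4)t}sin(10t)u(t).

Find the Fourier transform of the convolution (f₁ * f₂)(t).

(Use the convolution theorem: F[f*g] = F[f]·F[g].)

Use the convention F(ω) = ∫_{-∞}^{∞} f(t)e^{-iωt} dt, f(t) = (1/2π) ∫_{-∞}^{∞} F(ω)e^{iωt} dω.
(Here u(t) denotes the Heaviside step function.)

F[f₁*f₂](ω) = \frac{640 \left(4 i \omega + 15\right)}{\left(\left(4 i \omega + 15\right)^{2} + 1600\right)^{2}}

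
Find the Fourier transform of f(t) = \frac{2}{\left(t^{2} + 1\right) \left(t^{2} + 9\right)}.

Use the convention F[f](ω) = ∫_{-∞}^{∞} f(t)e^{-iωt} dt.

F(ω) = \frac{\pi e^{- \left|{\omega}\right|}}{4} - \frac{\pi e^{- 3 \left|{\omega}\right|}}{12}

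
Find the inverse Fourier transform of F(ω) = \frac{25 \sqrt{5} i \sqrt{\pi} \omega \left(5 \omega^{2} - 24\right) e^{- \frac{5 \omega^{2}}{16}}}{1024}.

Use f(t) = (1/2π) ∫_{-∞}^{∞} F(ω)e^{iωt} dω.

f(t) = t^{3} e^{- \frac{4 t^{2}}{5}}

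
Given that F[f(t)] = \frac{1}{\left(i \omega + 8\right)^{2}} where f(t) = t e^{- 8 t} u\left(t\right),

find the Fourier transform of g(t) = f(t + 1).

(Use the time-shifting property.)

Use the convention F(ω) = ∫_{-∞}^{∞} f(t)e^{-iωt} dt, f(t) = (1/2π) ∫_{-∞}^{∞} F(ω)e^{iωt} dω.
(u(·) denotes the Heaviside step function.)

F[g](ω) = \frac{e^{i \omega}}{\left(i \omega + 8\right)^{2}}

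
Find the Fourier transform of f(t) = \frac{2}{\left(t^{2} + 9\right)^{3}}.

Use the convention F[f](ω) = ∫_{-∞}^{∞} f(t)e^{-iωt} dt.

F(ω) = \frac{\pi \left(3 \omega^{2} + 3 \left|{\omega}\right| + 1\right) e^{- 3 \left|{\omega}\right|}}{324}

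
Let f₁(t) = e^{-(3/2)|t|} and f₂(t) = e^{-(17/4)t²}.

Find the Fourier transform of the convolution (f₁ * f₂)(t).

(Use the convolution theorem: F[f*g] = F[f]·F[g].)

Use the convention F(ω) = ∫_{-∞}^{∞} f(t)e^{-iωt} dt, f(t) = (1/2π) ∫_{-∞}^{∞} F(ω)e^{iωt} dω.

F[f₁*f₂](ω) = \frac{24 \sqrt{17} \sqrt{\pi} e^{- \frac{\omega^{2}}{17}}}{17 \left(4 \omega^{2} + 9\right)}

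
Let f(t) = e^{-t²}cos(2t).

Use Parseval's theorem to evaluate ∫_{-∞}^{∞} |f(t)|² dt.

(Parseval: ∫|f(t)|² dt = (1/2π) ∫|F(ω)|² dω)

∫|f(t)|² dt = \frac{\sqrt{2} \sqrt{\pi} \left(1 + e^{2}\right)}{4 e^{2}}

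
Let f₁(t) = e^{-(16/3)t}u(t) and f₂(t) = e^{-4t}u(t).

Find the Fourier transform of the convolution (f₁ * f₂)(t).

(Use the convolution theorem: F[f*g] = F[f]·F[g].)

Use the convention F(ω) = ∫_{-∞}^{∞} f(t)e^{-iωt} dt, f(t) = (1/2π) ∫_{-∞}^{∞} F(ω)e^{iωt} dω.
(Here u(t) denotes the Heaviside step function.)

F[f₁*f₂](ω) = \frac{3}{\left(i \omega + 4\right) \left(3 i \omega + 16\right)}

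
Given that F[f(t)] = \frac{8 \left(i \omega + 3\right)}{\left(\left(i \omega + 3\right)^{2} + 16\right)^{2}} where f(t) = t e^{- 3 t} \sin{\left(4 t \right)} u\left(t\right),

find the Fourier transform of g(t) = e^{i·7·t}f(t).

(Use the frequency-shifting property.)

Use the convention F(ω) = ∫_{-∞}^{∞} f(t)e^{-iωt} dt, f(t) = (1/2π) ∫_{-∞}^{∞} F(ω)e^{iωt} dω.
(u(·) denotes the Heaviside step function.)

F[g](ω) = \frac{8 \left(i \left(\omega - 7\right) + 3\right)}{\left(\left(i \left(\omega - 7\right) + 3\right)^{2} + 16\right)^{2}}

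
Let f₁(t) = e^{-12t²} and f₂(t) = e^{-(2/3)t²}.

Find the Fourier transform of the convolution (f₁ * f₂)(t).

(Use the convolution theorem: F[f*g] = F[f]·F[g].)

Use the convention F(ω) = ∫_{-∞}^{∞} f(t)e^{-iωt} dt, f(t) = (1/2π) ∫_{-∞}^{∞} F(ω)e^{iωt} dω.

F[f₁*f₂](ω) = \frac{\sqrt{2} \pi e^{- \frac{19 \omega^{2}}{48}}}{4}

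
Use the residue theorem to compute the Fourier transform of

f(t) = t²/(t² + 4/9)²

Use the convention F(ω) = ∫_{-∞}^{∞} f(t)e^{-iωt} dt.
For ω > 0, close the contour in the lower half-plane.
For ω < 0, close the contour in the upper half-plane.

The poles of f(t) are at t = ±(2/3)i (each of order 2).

Let g(z) = f(z)e^{-iωz}; for large |z| the factor e^{-iωz} decays in the lower half-plane when ω > 0 and in the upper half-plane when ω < 0.

Case ω > 0 (lower half-plane, clockwise contour ⇒ F(ω) = -2πi·ΣRes):
  Res_{z = - \frac{2 i}{3}} g(z) = \frac{i \left(3 - 2 \omega\right) e^{- \frac{2 \omega}{3}}}{8} (pole of order 2)
  F(ω) = -2πi·ΣRes = \frac{\pi \left(3 - 2 \omega\right) e^{- \frac{2 \omega}{3}}}{4}

Case ω < 0 (upper half-plane, counterclockwise contour ⇒ F(ω) = +2πi·ΣRes):
  Res_{z = \frac{2 i}{3}} g(z) = \frac{i \left(- 2 \omega - 3\right) e^{\frac{2 \omega}{3}}}{8} (pole of order 2)
  F(ω) = 2πi·ΣRes = \frac{\pi \left(2 \omega + 3\right) e^{\frac{2 \omega}{3}}}{4}

Both cases combine into a single formula in |ω|:

F(ω) = \frac{\pi \left(3 - 2 \left|{\omega}\right|\right) e^{- \frac{2 \left|{\omega}\right|}{3}}}{4}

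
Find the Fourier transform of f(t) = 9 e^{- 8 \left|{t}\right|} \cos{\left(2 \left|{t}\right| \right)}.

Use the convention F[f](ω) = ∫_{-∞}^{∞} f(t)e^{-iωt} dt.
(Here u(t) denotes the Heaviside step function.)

F(ω) = \frac{144 \left(\omega^{2} + 68\right)}{\omega^{4} + 120 \omega^{2} + 4624}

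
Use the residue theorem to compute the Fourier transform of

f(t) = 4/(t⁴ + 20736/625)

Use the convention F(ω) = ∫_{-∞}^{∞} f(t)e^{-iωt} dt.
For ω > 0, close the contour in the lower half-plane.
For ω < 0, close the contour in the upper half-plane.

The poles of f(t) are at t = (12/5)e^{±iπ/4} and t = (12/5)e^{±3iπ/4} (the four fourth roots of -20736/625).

Let g(z) = f(z)e^{-iωz}; for large |z| the factor e^{-iωz} decays in the lower half-plane when ω > 0 and in the upper half-plane when ω < 0.

Case ω > 0 (lower half-plane, clockwise contour ⇒ F(ω) = -2πi·ΣRes):
  Res_{z = - \frac{6 \sqrt{2}}{5} - \frac{6 \sqrt{2} i}{5}} g(z) = \frac{125 \sqrt{2} i \left(1 - i\right) e^{\frac{6 \sqrt{2} \omega \left(-1 + i\right)}{5}}}{3456}
  Res_{z = \frac{6 \sqrt{2}}{5} - \frac{6 \sqrt{2} i}{5}} g(z) = \frac{125 \sqrt{2} i \left(1 + i\right) e^{- \frac{6 \sqrt{2} \omega \left(1 + i\right)}{5}}}{3456}
  F(ω) = -2πi·ΣRes = \frac{125 \sqrt{2} \pi \left(1 - i\right) \left(e^{\frac{12 \sqrt{2} i \omega}{5}} + i\right) e^{- \frac{6 \sqrt{2} \omega \left(1 + i\right)}{5}}}{1728} = \frac{125 \pi e^{- \frac{6 \sqrt{2} \omega}{5}} \sin{\left(\frac{6 \sqrt{2} \omega}{5} + \frac{\pi}{4} \right)}}{432}

Case ω < 0 (upper half-plane, counterclockwise contour ⇒ F(ω) = +2πi·ΣRes):
  Res_{z = \frac{6 \sqrt{2}}{5} + \frac{6 \sqrt{2} i}{5}} g(z) = \frac{125 \sqrt{2} i \left(-1 + i\right) e^{\frac{6 \sqrt{2} \omega \left(1 - i\right)}{5}}}{3456}
  Res_{z = - \frac{6 \sqrt{2}}{5} + \frac{6 \sqrt{2} i}{5}} g(z) = \frac{125 \sqrt{2} \left(1 - i\right) e^{\frac{6 \sqrt{2} \omega \left(1 + i\right)}{5}}}{3456}
  F(ω) = 2πi·ΣRes = - \frac{125 \sqrt{2} i \pi \left(i \left(1 - i\right) e^{\frac{6 \sqrt{2} \omega \left(1 - i\right)}{5}} - \left(1 - i\right) e^{\frac{6 \sqrt{2} \omega \left(1 + i\right)}{5}}\right)}{1728} = \frac{125 \pi e^{\frac{6 \sqrt{2} \omega}{5}} \cos{\left(\frac{6 \sqrt{2} \omega}{5} + \frac{\pi}{4} \right)}}{432}

Both cases combine into a single formula in |ω|:

F(ω) = \frac{125 \pi e^{- \frac{6 \sqrt{2} \left|{\omega}\right|}{5}} \sin{\left(\frac{6 \sqrt{2} \left|{\omega}\right|}{5} + \frac{\pi}{4} \right)}}{432}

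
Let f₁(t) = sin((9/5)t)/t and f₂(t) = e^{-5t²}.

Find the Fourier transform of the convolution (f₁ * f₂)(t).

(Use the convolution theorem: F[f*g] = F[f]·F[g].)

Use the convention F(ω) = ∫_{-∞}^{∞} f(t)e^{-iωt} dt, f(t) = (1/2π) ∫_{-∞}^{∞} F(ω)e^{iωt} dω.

F[f₁*f₂](ω) = \begin{cases} \frac{\sqrt{5} \pi^{\frac{3}{2}} e^{- \frac{\omega^{2}}{20}}}{5} & \text{for}\: \omega > - \frac{9}{5} \wedge \omega < \frac{9}{5} \\0 & \text{otherwise} \end{cases}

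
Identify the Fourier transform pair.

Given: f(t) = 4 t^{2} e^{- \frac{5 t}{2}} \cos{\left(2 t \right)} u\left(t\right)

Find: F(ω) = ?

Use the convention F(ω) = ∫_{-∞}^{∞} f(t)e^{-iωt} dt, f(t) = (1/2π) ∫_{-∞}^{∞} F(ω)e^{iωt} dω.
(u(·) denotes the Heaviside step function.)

F(ω) = \frac{64 \left(- 96 i \omega + \left(2 i \omega + 5\right)^{3} - 240\right)}{\left(\left(2 i \omega + 5\right)^{2} + 16\right)^{3}}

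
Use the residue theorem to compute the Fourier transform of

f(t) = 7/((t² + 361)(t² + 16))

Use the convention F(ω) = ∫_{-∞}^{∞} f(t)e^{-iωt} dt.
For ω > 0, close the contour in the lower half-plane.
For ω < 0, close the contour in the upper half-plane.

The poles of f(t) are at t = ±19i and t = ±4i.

Let g(z) = f(z)e^{-iωz}; for large |z| the factor e^{-iωz} decays in the lower half-plane when ω > 0 and in the upper half-plane when ω < 0.

Case ω > 0 (lower half-plane, clockwise contour ⇒ F(ω) = -2πi·ΣRes):
  Res_{z = - 19 i} g(z) = - \frac{7 i e^{- 19 \omega}}{13110}
  Res_{z = - 4 i} g(z) = \frac{7 i e^{- 4 \omega}}{2760}
  F(ω) = -2πi·ΣRes = \frac{7 \pi \left(19 e^{15 \omega} - 4\right) e^{- 19 \omega}}{26220}

Case ω < 0 (upper half-plane, counterclockwise contour ⇒ F(ω) = +2πi·ΣRes):
  Res_{z = 19 i} g(z) = \frac{7 i e^{19 \omega}}{13110}
  Res_{z = 4 i} g(z) = - \frac{7 i e^{4 \omega}}{2760}
  F(ω) = 2πi·ΣRes = \frac{7 \pi \left(19 - 4 e^{15 \omega}\right) e^{4 \omega}}{26220}

Both cases combine into a single formula in |ω|:

F(ω) = \frac{7 \pi \left(19 e^{15 \left|{\omega}\right|} - 4\right) e^{- 19 \left|{\omega}\right|}}{26220}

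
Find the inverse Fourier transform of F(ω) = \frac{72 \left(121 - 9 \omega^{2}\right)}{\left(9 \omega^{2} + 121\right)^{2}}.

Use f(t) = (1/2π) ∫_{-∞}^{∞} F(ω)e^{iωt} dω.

f(t) = 4 e^{- \frac{11 \left|{t}\right|}{3}} \left|{t}\right|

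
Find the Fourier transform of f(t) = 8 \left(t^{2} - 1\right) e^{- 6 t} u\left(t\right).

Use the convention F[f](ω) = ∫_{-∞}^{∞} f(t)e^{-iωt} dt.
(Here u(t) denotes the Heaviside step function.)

F(ω) = \frac{8 \left(2 i \omega - \left(i \omega + 6\right)^{3} + 12\right)}{\left(i \omega + 6\right)^{4}}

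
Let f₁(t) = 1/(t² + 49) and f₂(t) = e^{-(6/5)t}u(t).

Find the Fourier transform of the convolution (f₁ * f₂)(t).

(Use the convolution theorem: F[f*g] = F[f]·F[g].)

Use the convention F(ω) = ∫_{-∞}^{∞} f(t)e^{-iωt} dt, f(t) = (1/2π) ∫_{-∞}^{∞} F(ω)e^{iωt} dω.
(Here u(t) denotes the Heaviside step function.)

F[f₁*f₂](ω) = \frac{5 \pi e^{- 7 \left|{\omega}\right|}}{7 \left(5 i \omega + 6\right)}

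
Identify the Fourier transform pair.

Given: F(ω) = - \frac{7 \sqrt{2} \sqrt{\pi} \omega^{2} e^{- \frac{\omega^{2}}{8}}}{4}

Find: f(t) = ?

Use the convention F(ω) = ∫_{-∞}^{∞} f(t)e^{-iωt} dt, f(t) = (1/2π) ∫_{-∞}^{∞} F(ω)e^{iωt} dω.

f(t) = 7 \left(8 t^{2} - 2\right) e^{- 2 t^{2}}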